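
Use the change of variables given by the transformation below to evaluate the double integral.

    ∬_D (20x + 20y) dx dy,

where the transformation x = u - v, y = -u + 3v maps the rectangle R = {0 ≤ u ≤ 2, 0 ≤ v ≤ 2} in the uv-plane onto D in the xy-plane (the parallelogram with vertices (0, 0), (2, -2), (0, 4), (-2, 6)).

Compute the Jacobian determinant of (x, y) with respect to (u, v):

    ∂(x,y)/∂(u,v) = | 1  -1 | = (1)(3) - (-1)(-1) = 2.
                   | -1  3 |

Its absolute value is |J| = 2 (the area scaling factor).

Substituting x = u - v, y = -u + 3v into the integrand,

    20x + 20y → 40v,

so the integral becomes

    ∬_R (40v) · |J| du dv = ∫_0^2 ∫_0^2 (80v) dv du.

Inner (v): 160.
Outer (u): 320.

Therefore ∬_D (20x + 20y) dx dy = 320.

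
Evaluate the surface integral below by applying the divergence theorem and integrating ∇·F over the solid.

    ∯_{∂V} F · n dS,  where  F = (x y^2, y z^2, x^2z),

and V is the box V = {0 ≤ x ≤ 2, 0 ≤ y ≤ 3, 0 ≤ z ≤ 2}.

By the divergence theorem,

    ∯_{∂V} F · n dS = ∭_V (∇ · F) dV.

Compute the divergence:
    ∇ · F = ∂F_x/∂x + ∂F_y/∂y + ∂F_z/∂z = y^2 + z^2 + x^2 = x^2 + y^2 + z^2.

V is a rectangular box, so dV = dx dy dz with 0 ≤ x ≤ 2, 0 ≤ y ≤ 3, 0 ≤ z ≤ 2.

Integrate (x^2 + y^2 + z^2) over V as an iterated integral:

    ∭_V (∇·F) dV = ∫_0^{2} ∫_0^{3} ∫_0^{2} (x^2 + y^2 + z^2) dz dy dx.

Inner (z from 0 to 2): 2x^2 + 2y^2 + 8/3.
Middle (y from 0 to 3): 6x^2 + 26.
Outer (x from 0 to 2): 68.

Therefore ∯_{∂V} F · n dS = 68.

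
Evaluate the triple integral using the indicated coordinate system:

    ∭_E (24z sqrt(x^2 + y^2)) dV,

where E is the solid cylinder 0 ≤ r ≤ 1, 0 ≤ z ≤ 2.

In cylindrical coordinates, x = r cos(θ), y = r sin(θ), z = z, and dV = r dr dθ dz.

The integrand becomes 24r z, so

    ∭_E (24z sqrt(x^2 + y^2)) dV = ∫_{0}^{2π} ∫_{0}^{1} ∫_{0}^{2} (24r z) · r dz dr dθ.

Inner (z): 48r^2.
Middle (r from 0 to 1): 16.
Outer (θ): 32π.

Therefore the triple integral equals 32π.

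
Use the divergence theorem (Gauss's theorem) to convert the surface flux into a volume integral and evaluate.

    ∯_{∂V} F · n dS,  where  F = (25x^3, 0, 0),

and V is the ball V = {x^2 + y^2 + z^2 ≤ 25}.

By the divergence theorem,

    ∯_{∂V} F · n dS = ∭_V (∇ · F) dV.

Compute the divergence:
    ∇ · F = ∂F_x/∂x + ∂F_y/∂y + ∂F_z/∂z = 75x^2 + 0 + 0 = 75x^2.

In spherical coordinates, x = ρ sin(φ) cos(θ), y = ρ sin(φ) sin(θ), z = ρ cos(φ), dV = ρ^2 sin(φ) dρ dφ dθ, with 0 ≤ ρ ≤ 5, 0 ≤ φ ≤ π, 0 ≤ θ ≤ 2π.

The integrand, after substitution and multiplying by the volume element, becomes (75ρ^2sin(φ)^2cos(θ)^2) · ρ^2 sin(φ), so

    ∭_V (∇·F) dV = ∫_0^{2π} ∫_0^{π} ∫_0^{5} (75ρ^2sin(φ)^2cos(θ)^2) · ρ^2 sin(φ) dρ dφ dθ.

Inner (ρ from 0 to 5): 46875sin(φ)^3cos(θ)^2.
Middle (φ from 0 to π): 62500cos(θ)^2.
Outer (θ from 0 to 2π): 62500π.

Therefore ∯_{∂V} F · n dS = 62500π.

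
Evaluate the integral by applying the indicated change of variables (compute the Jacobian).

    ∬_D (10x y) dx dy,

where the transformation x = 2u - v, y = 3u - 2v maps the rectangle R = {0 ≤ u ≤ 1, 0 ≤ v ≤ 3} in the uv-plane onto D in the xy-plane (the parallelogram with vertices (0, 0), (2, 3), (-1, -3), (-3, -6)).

Compute the Jacobian determinant of (x, y) with respect to (u, v):

    ∂(x,y)/∂(u,v) = | 2  -1 | = (2)(-2) - (-1)(3) = -1.
                   | 3  -2 |

Its absolute value is |J| = 1 (the area scaling factor).

Substituting x = 2u - v, y = 3u - 2v into the integrand,

    10x y → 60u^2 - 70u v + 20v^2,

so the integral becomes

    ∬_R (60u^2 - 70u v + 20v^2) · |J| du dv = ∫_0^1 ∫_0^3 (60u^2 - 70u v + 20v^2) dv du.

Inner (v): 180u^2 - 315u + 180.
Outer (u): 165/2.

Therefore ∬_D (10x y) dx dy = 165/2.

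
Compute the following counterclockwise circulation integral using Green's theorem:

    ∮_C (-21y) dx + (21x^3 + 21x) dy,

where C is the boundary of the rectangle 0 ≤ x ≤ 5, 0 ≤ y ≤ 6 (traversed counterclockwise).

Green's theorem converts the closed line integral into a double integral over the enclosed region D:

    ∮_C P dx + Q dy = ∬_D (∂Q/∂x - ∂P/∂y) dA.

Here P = -21y, Q = 21x^3 + 21x, so

    ∂Q/∂x = 63x^2 + 21,    ∂P/∂y = -21,
    ∂Q/∂x - ∂P/∂y = 63x^2 + 42.

D is the region 0 ≤ x ≤ 5, 0 ≤ y ≤ 6. Evaluating the double integral:

    ∬_D (63x^2 + 42) dA = ∫_0^{5} ∫_0^{6} (63x^2 + 42) dy dx.

Inner (y from 0 to 6): 378x^2 + 252.
Outer (x from 0 to 5): 17010.

Therefore ∮_C P dx + Q dy = 17010.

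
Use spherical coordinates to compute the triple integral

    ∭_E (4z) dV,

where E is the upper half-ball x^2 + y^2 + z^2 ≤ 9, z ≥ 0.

In spherical coordinates, x = ρ sin(φ) cos(θ), y = ρ sin(φ) sin(θ), z = ρ cos(φ), and dV = ρ^2 sin(φ) dρ dφ dθ.

The integrand becomes 4ρ cos(φ), so

    ∭_E (4z) dV = ∫_{0}^{2π} ∫_{0}^{π/2} ∫_{0}^{3} (4ρ cos(φ)) · ρ^2 sin(φ) dρ dφ dθ.

Inner (ρ): 81sin(2φ)/2.
Middle (φ): 81/2.
Outer (θ): 81π.

Therefore the triple integral equals 81π.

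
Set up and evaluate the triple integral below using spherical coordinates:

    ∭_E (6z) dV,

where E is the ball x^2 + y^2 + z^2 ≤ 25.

In spherical coordinates, x = ρ sin(φ) cos(θ), y = ρ sin(φ) sin(θ), z = ρ cos(φ), and dV = ρ^2 sin(φ) dρ dφ dθ.

The integrand becomes 6ρ cos(φ), so

    ∭_E (6z) dV = ∫_{0}^{2π} ∫_{0}^{π} ∫_{0}^{5} (6ρ cos(φ)) · ρ^2 sin(φ) dρ dφ dθ.

Inner (ρ): 1875sin(2φ)/4.
Middle (φ): 0.
Outer (θ): 0.

Therefore the triple integral equals 0.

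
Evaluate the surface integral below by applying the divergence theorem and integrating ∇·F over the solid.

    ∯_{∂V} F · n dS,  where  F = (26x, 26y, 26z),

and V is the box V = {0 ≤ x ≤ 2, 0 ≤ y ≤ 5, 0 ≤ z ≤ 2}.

By the divergence theorem,

    ∯_{∂V} F · n dS = ∭_V (∇ · F) dV.

Compute the divergence:
    ∇ · F = ∂F_x/∂x + ∂F_y/∂y + ∂F_z/∂z = 26 + 26 + 26 = 78.

V is a rectangular box, so dV = dx dy dz with 0 ≤ x ≤ 2, 0 ≤ y ≤ 5, 0 ≤ z ≤ 2.

Integrate (78) over V as an iterated integral:

    ∭_V (∇·F) dV = ∫_0^{2} ∫_0^{5} ∫_0^{2} (78) dz dy dx.

Inner (z from 0 to 2): 156.
Middle (y from 0 to 5): 780.
Outer (x from 0 to 2): 1560.

Therefore ∯_{∂V} F · n dS = 1560.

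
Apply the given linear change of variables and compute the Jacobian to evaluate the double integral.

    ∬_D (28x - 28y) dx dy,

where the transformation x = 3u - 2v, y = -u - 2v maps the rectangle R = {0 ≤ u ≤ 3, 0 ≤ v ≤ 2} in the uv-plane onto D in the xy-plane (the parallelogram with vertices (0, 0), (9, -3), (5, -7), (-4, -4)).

Compute the Jacobian determinant of (x, y) with respect to (u, v):

    ∂(x,y)/∂(u,v) = | 3  -2 | = (3)(-2) - (-2)(-1) = -8.
                   | -1  -2 |

Its absolute value is |J| = 8 (the area scaling factor).

Substituting x = 3u - 2v, y = -u - 2v into the integrand,

    28x - 28y → 112u,

so the integral becomes

    ∬_R (112u) · |J| du dv = ∫_0^3 ∫_0^2 (896u) dv du.

Inner (v): 1792u.
Outer (u): 8064.

Therefore ∬_D (28x - 28y) dx dy = 8064.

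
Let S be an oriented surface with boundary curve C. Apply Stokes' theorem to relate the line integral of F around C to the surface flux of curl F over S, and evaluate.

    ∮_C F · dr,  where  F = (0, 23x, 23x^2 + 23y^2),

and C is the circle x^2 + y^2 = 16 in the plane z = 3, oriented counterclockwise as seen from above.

Let S be the flat disk x^2 + y^2 ≤ 16 in the plane z = 3, with upward unit normal n̂ = ẑ. By Stokes' theorem,

    ∮_C F · dr = ∬_S (∇ × F) · n̂ dS = ∬_D (curl F)_z dA,

where D is the disk x^2 + y^2 ≤ 16.

Compute the curl of F = (0, 23x, 23x^2 + 23y^2):
    (∇ × F)_x = ∂F_z/∂y - ∂F_y/∂z = 46y,
    (∇ × F)_y = ∂F_x/∂z - ∂F_z/∂x = -46x,
    (∇ × F)_z = ∂F_y/∂x - ∂F_x/∂y = 23.

On z = 3, (curl F)_z = 23.

Convert to polar (x = r cos θ, y = r sin θ, dA = r dr dθ); the integrand becomes 23, so

    ∬_D (curl F)_z dA = ∫_0^{2π} ∫_0^{4} (23) · r dr dθ.

Inner (r from 0 to 4): 184.
Outer (θ from 0 to 2π): 368π.

Therefore ∮_C F · dr = 368π.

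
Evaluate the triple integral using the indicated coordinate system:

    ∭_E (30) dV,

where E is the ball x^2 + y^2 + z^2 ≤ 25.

In spherical coordinates, x = ρ sin(φ) cos(θ), y = ρ sin(φ) sin(θ), z = ρ cos(φ), and dV = ρ^2 sin(φ) dρ dφ dθ.

The integrand becomes 30, so

    ∭_E (30) dV = ∫_{0}^{2π} ∫_{0}^{π} ∫_{0}^{5} (30) · ρ^2 sin(φ) dρ dφ dθ.

Inner (ρ): 1250sin(φ).
Middle (φ): 2500.
Outer (θ): 5000π.

Therefore the triple integral equals 5000π.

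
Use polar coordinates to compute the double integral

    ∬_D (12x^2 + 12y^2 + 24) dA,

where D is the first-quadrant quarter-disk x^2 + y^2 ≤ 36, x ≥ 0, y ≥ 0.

The region D is 0 ≤ r ≤ 6, 0 ≤ θ ≤ π/2 in polar coordinates, where x = r cos(θ), y = r sin(θ), and dA = r dr dθ.

Under the substitution, the integrand becomes 12r^2 + 24, so

    ∬_D (12x^2 + 12y^2 + 24) dA = ∫_{0}^{π/2} ∫_{0}^{6} (12r^2 + 24) · r dr dθ.

Inner integral (in r): ∫_{0}^{6} (12r^2 + 24) · r dr = 4320.

Outer integral (in θ): ∫_{0}^{π/2} (4320) dθ = 2160π.

Therefore ∬_D (12x^2 + 12y^2 + 24) dA = 2160π.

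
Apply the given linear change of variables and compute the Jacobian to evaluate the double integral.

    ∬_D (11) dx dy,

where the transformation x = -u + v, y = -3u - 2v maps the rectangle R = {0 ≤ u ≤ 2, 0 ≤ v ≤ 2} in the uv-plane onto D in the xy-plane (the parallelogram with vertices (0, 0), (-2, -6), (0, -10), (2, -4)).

Compute the Jacobian determinant of (x, y) with respect to (u, v):

    ∂(x,y)/∂(u,v) = | -1  1 | = (-1)(-2) - (1)(-3) = 5.
                   | -3  -2 |

Its absolute value is |J| = 5 (the area scaling factor).

Substituting x = -u + v, y = -3u - 2v into the integrand,

    11 → 11,

so the integral becomes

    ∬_R (11) · |J| du dv = ∫_0^2 ∫_0^2 (55) dv du.

Inner (v): 110.
Outer (u): 220.

Therefore ∬_D (11) dx dy = 220.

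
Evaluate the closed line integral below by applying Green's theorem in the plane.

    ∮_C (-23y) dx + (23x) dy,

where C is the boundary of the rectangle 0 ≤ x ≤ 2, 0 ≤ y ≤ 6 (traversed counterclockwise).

Green's theorem converts the closed line integral into a double integral over the enclosed region D:

    ∮_C P dx + Q dy = ∬_D (∂Q/∂x - ∂P/∂y) dA.

Here P = -23y, Q = 23x, so

    ∂Q/∂x = 23,    ∂P/∂y = -23,
    ∂Q/∂x - ∂P/∂y = 46.

D is the region 0 ≤ x ≤ 2, 0 ≤ y ≤ 6. Evaluating the double integral:

    ∬_D (46) dA = ∫_0^{2} ∫_0^{6} (46) dy dx.

Inner (y from 0 to 6): 276.
Outer (x from 0 to 2): 552.

Therefore ∮_C P dx + Q dy = 552.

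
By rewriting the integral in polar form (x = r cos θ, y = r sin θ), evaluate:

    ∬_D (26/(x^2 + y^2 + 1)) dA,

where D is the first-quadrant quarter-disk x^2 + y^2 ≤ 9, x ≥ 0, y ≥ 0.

The region D is 0 ≤ r ≤ 3, 0 ≤ θ ≤ π/2 in polar coordinates, where x = r cos(θ), y = r sin(θ), and dA = r dr dθ.

Under the substitution, the integrand becomes 26/(r^2 + 1), so

    ∬_D (26/(x^2 + y^2 + 1)) dA = ∫_{0}^{π/2} ∫_{0}^{3} (26/(r^2 + 1)) · r dr dθ.

Inner integral (in r): ∫_{0}^{3} (26/(r^2 + 1)) · r dr = log(10000000000000).

Outer integral (in θ): ∫_{0}^{π/2} (log(10000000000000)) dθ = log(10000000000000^(π/2)).

Therefore ∬_D (26/(x^2 + y^2 + 1)) dA = log(10000000000000^(π/2)).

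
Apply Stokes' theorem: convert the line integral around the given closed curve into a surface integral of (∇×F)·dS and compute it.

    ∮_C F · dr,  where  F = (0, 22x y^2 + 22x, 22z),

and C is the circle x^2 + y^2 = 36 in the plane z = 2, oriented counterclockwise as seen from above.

Let S be the flat disk x^2 + y^2 ≤ 36 in the plane z = 2, with upward unit normal n̂ = ẑ. By Stokes' theorem,

    ∮_C F · dr = ∬_S (∇ × F) · n̂ dS = ∬_D (curl F)_z dA,

where D is the disk x^2 + y^2 ≤ 36.

Compute the curl of F = (0, 22x y^2 + 22x, 22z):
    (∇ × F)_x = ∂F_z/∂y - ∂F_y/∂z = 0,
    (∇ × F)_y = ∂F_x/∂z - ∂F_z/∂x = 0,
    (∇ × F)_z = ∂F_y/∂x - ∂F_x/∂y = 22y^2 + 22.

On z = 2, (curl F)_z = 22y^2 + 22.

Convert to polar (x = r cos θ, y = r sin θ, dA = r dr dθ); the integrand becomes 22r^2sin(θ)^2 + 22, so

    ∬_D (curl F)_z dA = ∫_0^{2π} ∫_0^{6} (22r^2sin(θ)^2 + 22) · r dr dθ.

Inner (r from 0 to 6): 7128sin(θ)^2 + 396.
Outer (θ from 0 to 2π): 7920π.

Therefore ∮_C F · dr = 7920π.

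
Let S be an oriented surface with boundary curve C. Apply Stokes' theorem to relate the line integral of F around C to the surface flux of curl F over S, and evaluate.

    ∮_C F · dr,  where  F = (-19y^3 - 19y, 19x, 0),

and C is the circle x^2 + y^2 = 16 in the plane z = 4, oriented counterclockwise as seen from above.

Let S be the flat disk x^2 + y^2 ≤ 16 in the plane z = 4, with upward unit normal n̂ = ẑ. By Stokes' theorem,

    ∮_C F · dr = ∬_S (∇ × F) · n̂ dS = ∬_D (curl F)_z dA,

where D is the disk x^2 + y^2 ≤ 16.

Compute the curl of F = (-19y^3 - 19y, 19x, 0):
    (∇ × F)_x = ∂F_z/∂y - ∂F_y/∂z = 0,
    (∇ × F)_y = ∂F_x/∂z - ∂F_z/∂x = 0,
    (∇ × F)_z = ∂F_y/∂x - ∂F_x/∂y = 57y^2 + 38.

On z = 4, (curl F)_z = 57y^2 + 38.

Convert to polar (x = r cos θ, y = r sin θ, dA = r dr dθ); the integrand becomes 57r^2sin(θ)^2 + 38, so

    ∬_D (curl F)_z dA = ∫_0^{2π} ∫_0^{4} (57r^2sin(θ)^2 + 38) · r dr dθ.

Inner (r from 0 to 4): 3648sin(θ)^2 + 304.
Outer (θ from 0 to 2π): 4256π.

Therefore ∮_C F · dr = 4256π.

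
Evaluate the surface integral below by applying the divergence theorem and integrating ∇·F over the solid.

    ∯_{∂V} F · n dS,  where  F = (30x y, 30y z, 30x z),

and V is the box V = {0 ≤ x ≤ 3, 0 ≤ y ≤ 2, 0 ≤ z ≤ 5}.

By the divergence theorem,

    ∯_{∂V} F · n dS = ∭_V (∇ · F) dV.

Compute the divergence:
    ∇ · F = ∂F_x/∂x + ∂F_y/∂y + ∂F_z/∂z = 30y + 30z + 30x = 30x + 30y + 30z.

V is a rectangular box, so dV = dx dy dz with 0 ≤ x ≤ 3, 0 ≤ y ≤ 2, 0 ≤ z ≤ 5.

Integrate (30x + 30y + 30z) over V as an iterated integral:

    ∭_V (∇·F) dV = ∫_0^{3} ∫_0^{2} ∫_0^{5} (30x + 30y + 30z) dz dy dx.

Inner (z from 0 to 5): 150x + 150y + 375.
Middle (y from 0 to 2): 300x + 1050.
Outer (x from 0 to 3): 4500.

Therefore ∯_{∂V} F · n dS = 4500.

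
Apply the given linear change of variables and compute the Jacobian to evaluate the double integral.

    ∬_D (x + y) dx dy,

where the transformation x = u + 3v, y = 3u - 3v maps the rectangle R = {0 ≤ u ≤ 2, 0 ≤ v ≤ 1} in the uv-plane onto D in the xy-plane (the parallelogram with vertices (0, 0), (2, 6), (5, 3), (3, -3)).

Compute the Jacobian determinant of (x, y) with respect to (u, v):

    ∂(x,y)/∂(u,v) = | 1  3 | = (1)(-3) - (3)(3) = -12.
                   | 3  -3 |

Its absolute value is |J| = 12 (the area scaling factor).

Substituting x = u + 3v, y = 3u - 3v into the integrand,

    x + y → 4u,

so the integral becomes

    ∬_R (4u) · |J| du dv = ∫_0^2 ∫_0^1 (48u) dv du.

Inner (v): 48u.
Outer (u): 96.

Therefore ∬_D (x + y) dx dy = 96.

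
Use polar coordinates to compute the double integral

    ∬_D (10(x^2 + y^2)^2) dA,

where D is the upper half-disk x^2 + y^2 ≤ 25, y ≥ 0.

The region D is 0 ≤ r ≤ 5, 0 ≤ θ ≤ π in polar coordinates, where x = r cos(θ), y = r sin(θ), and dA = r dr dθ.

Under the substitution, the integrand becomes 10r^4, so

    ∬_D (10(x^2 + y^2)^2) dA = ∫_{0}^{π} ∫_{0}^{5} (10r^4) · r dr dθ.

Inner integral (in r): ∫_{0}^{5} (10r^4) · r dr = 78125/3.

Outer integral (in θ): ∫_{0}^{π} (78125/3) dθ = 78125π/3.

Therefore ∬_D (10(x^2 + y^2)^2) dA = 78125π/3.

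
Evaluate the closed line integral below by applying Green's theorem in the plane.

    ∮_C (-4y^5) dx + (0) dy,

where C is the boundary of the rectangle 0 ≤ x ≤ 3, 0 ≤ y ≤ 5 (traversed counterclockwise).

Green's theorem converts the closed line integral into a double integral over the enclosed region D:

    ∮_C P dx + Q dy = ∬_D (∂Q/∂x - ∂P/∂y) dA.

Here P = -4y^5, Q = 0, so

    ∂Q/∂x = 0,    ∂P/∂y = -20y^4,
    ∂Q/∂x - ∂P/∂y = 20y^4.

D is the region 0 ≤ x ≤ 3, 0 ≤ y ≤ 5. Evaluating the double integral:

    ∬_D (20y^4) dA = ∫_0^{3} ∫_0^{5} (20y^4) dy dx.

Inner (y from 0 to 5): 12500.
Outer (x from 0 to 3): 37500.

Therefore ∮_C P dx + Q dy = 37500.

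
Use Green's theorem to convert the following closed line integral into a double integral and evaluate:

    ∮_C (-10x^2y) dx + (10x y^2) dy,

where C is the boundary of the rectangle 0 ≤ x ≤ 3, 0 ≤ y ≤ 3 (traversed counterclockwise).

Green's theorem converts the closed line integral into a double integral over the enclosed region D:

    ∮_C P dx + Q dy = ∬_D (∂Q/∂x - ∂P/∂y) dA.

Here P = -10x^2y, Q = 10x y^2, so

    ∂Q/∂x = 10y^2,    ∂P/∂y = -10x^2,
    ∂Q/∂x - ∂P/∂y = 10x^2 + 10y^2.

D is the region 0 ≤ x ≤ 3, 0 ≤ y ≤ 3. Evaluating the double integral:

    ∬_D (10x^2 + 10y^2) dA = ∫_0^{3} ∫_0^{3} (10x^2 + 10y^2) dy dx.

Inner (y from 0 to 3): 30x^2 + 90.
Outer (x from 0 to 3): 540.

Therefore ∮_C P dx + Q dy = 540.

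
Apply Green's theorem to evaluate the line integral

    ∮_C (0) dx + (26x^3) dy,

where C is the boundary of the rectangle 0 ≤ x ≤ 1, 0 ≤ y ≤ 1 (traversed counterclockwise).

Green's theorem converts the closed line integral into a double integral over the enclosed region D:

    ∮_C P dx + Q dy = ∬_D (∂Q/∂x - ∂P/∂y) dA.

Here P = 0, Q = 26x^3, so

    ∂Q/∂x = 78x^2,    ∂P/∂y = 0,
    ∂Q/∂x - ∂P/∂y = 78x^2.

D is the region 0 ≤ x ≤ 1, 0 ≤ y ≤ 1. Evaluating the double integral:

    ∬_D (78x^2) dA = ∫_0^{1} ∫_0^{1} (78x^2) dy dx.

Inner (y from 0 to 1): 78x^2.
Outer (x from 0 to 1): 26.

Therefore ∮_C P dx + Q dy = 26.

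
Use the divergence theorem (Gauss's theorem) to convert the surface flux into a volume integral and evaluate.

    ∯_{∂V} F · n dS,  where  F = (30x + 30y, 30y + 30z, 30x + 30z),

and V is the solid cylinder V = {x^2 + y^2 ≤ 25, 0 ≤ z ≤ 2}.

By the divergence theorem,

    ∯_{∂V} F · n dS = ∭_V (∇ · F) dV.

Compute the divergence:
    ∇ · F = ∂F_x/∂x + ∂F_y/∂y + ∂F_z/∂z = 30 + 30 + 30 = 90.

In cylindrical coordinates, x = r cos(θ), y = r sin(θ), z = z, dV = r dr dθ dz, with 0 ≤ r ≤ 5, 0 ≤ θ ≤ 2π, 0 ≤ z ≤ 2.

The integrand, after substitution and multiplying by the volume element, becomes (90) · r, so

    ∭_V (∇·F) dV = ∫_0^{2π} ∫_0^{5} ∫_0^{2} (90) · r dz dr dθ.

Inner (z from 0 to 2): 180r.
Middle (r from 0 to 5): 2250.
Outer (θ from 0 to 2π): 4500π.

Therefore ∯_{∂V} F · n dS = 4500π.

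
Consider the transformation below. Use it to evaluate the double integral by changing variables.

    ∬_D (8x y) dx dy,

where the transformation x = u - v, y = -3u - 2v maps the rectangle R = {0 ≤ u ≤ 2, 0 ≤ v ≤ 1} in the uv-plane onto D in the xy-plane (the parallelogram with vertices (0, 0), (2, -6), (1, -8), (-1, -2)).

Compute the Jacobian determinant of (x, y) with respect to (u, v):

    ∂(x,y)/∂(u,v) = | 1  -1 | = (1)(-2) - (-1)(-3) = -5.
                   | -3  -2 |

Its absolute value is |J| = 5 (the area scaling factor).

Substituting x = u - v, y = -3u - 2v into the integrand,

    8x y → -24u^2 + 8u v + 16v^2,

so the integral becomes

    ∬_R (-24u^2 + 8u v + 16v^2) · |J| du dv = ∫_0^2 ∫_0^1 (-120u^2 + 40u v + 80v^2) dv du.

Inner (v): -120u^2 + 20u + 80/3.
Outer (u): -680/3.

Therefore ∬_D (8x y) dx dy = -680/3.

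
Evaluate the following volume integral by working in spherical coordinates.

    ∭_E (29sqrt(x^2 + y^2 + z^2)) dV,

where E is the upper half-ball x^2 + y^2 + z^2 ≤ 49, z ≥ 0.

In spherical coordinates, x = ρ sin(φ) cos(θ), y = ρ sin(φ) sin(θ), z = ρ cos(φ), and dV = ρ^2 sin(φ) dρ dφ dθ.

The integrand becomes 29ρ, so

    ∭_E (29sqrt(x^2 + y^2 + z^2)) dV = ∫_{0}^{2π} ∫_{0}^{π/2} ∫_{0}^{7} (29ρ) · ρ^2 sin(φ) dρ dφ dθ.

Inner (ρ): 69629sin(φ)/4.
Middle (φ): 69629/4.
Outer (θ): 69629π/2.

Therefore the triple integral equals 69629π/2.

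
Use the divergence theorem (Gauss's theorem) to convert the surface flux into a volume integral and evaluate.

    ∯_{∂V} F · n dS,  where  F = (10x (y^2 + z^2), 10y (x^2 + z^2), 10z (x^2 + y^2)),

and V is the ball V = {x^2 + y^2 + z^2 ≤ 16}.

By the divergence theorem,

    ∯_{∂V} F · n dS = ∭_V (∇ · F) dV.

Compute the divergence:
    ∇ · F = ∂F_x/∂x + ∂F_y/∂y + ∂F_z/∂z = 10y^2 + 10z^2 + 10x^2 + 10z^2 + 10x^2 + 10y^2 = 20x^2 + 20y^2 + 20z^2.

In spherical coordinates, x = ρ sin(φ) cos(θ), y = ρ sin(φ) sin(θ), z = ρ cos(φ), dV = ρ^2 sin(φ) dρ dφ dθ, with 0 ≤ ρ ≤ 4, 0 ≤ φ ≤ π, 0 ≤ θ ≤ 2π.

The integrand, after substitution and multiplying by the volume element, becomes (20ρ^2) · ρ^2 sin(φ), so

    ∭_V (∇·F) dV = ∫_0^{2π} ∫_0^{π} ∫_0^{4} (20ρ^2) · ρ^2 sin(φ) dρ dφ dθ.

Inner (ρ from 0 to 4): 4096sin(φ).
Middle (φ from 0 to π): 8192.
Outer (θ from 0 to 2π): 16384π.

Therefore ∯_{∂V} F · n dS = 16384π.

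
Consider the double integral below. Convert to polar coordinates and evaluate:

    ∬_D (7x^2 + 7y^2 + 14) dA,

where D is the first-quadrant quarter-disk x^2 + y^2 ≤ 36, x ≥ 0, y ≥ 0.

The region D is 0 ≤ r ≤ 6, 0 ≤ θ ≤ π/2 in polar coordinates, where x = r cos(θ), y = r sin(θ), and dA = r dr dθ.

Under the substitution, the integrand becomes 7r^2 + 14, so

    ∬_D (7x^2 + 7y^2 + 14) dA = ∫_{0}^{π/2} ∫_{0}^{6} (7r^2 + 14) · r dr dθ.

Inner integral (in r): ∫_{0}^{6} (7r^2 + 14) · r dr = 2520.

Outer integral (in θ): ∫_{0}^{π/2} (2520) dθ = 1260π.

Therefore ∬_D (7x^2 + 7y^2 + 14) dA = 1260π.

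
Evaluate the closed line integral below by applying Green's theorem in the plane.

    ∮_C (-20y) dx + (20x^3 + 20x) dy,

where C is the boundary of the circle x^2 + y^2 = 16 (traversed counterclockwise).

Green's theorem converts the closed line integral into a double integral over the enclosed region D:

    ∮_C P dx + Q dy = ∬_D (∂Q/∂x - ∂P/∂y) dA.

Here P = -20y, Q = 20x^3 + 20x, so

    ∂Q/∂x = 60x^2 + 20,    ∂P/∂y = -20,
    ∂Q/∂x - ∂P/∂y = 60x^2 + 40.

D is the region x^2 + y^2 ≤ 16. Evaluating the double integral:

In polar coordinates (x = r cos θ, y = r sin θ, dA = r dr dθ) the integrand becomes 60r^2cos(θ)^2 + 40, so

    ∬_D (60x^2 + 40) dA = ∫_0^{2π} ∫_0^{4} (60r^2cos(θ)^2 + 40) · r dr dθ.

Inner (r from 0 to 4): 3840cos(θ)^2 + 320.
Outer (θ from 0 to 2π): 4480π.

Therefore ∮_C P dx + Q dy = 4480π.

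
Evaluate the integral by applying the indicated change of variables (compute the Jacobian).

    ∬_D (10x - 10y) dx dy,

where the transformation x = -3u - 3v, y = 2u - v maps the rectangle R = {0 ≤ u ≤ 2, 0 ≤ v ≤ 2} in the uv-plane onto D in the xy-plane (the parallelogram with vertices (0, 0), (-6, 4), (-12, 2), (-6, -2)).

Compute the Jacobian determinant of (x, y) with respect to (u, v):

    ∂(x,y)/∂(u,v) = | -3  -3 | = (-3)(-1) - (-3)(2) = 9.
                   | 2  -1 |

Its absolute value is |J| = 9 (the area scaling factor).

Substituting x = -3u - 3v, y = 2u - v into the integrand,

    10x - 10y → -50u - 20v,

so the integral becomes

    ∬_R (-50u - 20v) · |J| du dv = ∫_0^2 ∫_0^2 (-450u - 180v) dv du.

Inner (v): -900u - 360.
Outer (u): -2520.

Therefore ∬_D (10x - 10y) dx dy = -2520.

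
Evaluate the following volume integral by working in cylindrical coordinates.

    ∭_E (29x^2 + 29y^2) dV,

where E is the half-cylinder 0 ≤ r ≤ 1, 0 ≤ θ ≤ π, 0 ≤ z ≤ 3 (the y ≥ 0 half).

In cylindrical coordinates, x = r cos(θ), y = r sin(θ), z = z, and dV = r dr dθ dz.

The integrand becomes 29r^2, so

    ∭_E (29x^2 + 29y^2) dV = ∫_{0}^{π} ∫_{0}^{1} ∫_{0}^{3} (29r^2) · r dz dr dθ.

Inner (z): 87r^3.
Middle (r from 0 to 1): 87/4.
Outer (θ): 87π/4.

Therefore the triple integral equals 87π/4.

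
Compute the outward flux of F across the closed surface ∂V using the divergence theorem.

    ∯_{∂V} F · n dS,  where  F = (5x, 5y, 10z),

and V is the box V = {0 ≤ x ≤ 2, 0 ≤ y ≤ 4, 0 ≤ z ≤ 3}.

By the divergence theorem,

    ∯_{∂V} F · n dS = ∭_V (∇ · F) dV.

Compute the divergence:
    ∇ · F = ∂F_x/∂x + ∂F_y/∂y + ∂F_z/∂z = 5 + 5 + 10 = 20.

V is a rectangular box, so dV = dx dy dz with 0 ≤ x ≤ 2, 0 ≤ y ≤ 4, 0 ≤ z ≤ 3.

Integrate (20) over V as an iterated integral:

    ∭_V (∇·F) dV = ∫_0^{2} ∫_0^{4} ∫_0^{3} (20) dz dy dx.

Inner (z from 0 to 3): 60.
Middle (y from 0 to 4): 240.
Outer (x from 0 to 2): 480.

Therefore ∯_{∂V} F · n dS = 480.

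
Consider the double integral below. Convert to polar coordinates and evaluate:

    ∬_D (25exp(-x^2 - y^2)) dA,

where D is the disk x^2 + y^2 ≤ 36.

The region D is 0 ≤ r ≤ 6, 0 ≤ θ ≤ 2π in polar coordinates, where x = r cos(θ), y = r sin(θ), and dA = r dr dθ.

Under the substitution, the integrand becomes 25exp(-r^2), so

    ∬_D (25exp(-x^2 - y^2)) dA = ∫_{0}^{2π} ∫_{0}^{6} (25exp(-r^2)) · r dr dθ.

Inner integral (in r): ∫_{0}^{6} (25exp(-r^2)) · r dr = 25/2 - 25exp(-36)/2.

Outer integral (in θ): ∫_{0}^{2π} (25/2 - 25exp(-36)/2) dθ = -25π exp(-36) + 25π.

Therefore ∬_D (25exp(-x^2 - y^2)) dA = -25π exp(-36) + 25π.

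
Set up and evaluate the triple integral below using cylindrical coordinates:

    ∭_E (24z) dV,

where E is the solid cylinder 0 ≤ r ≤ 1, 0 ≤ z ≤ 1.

In cylindrical coordinates, x = r cos(θ), y = r sin(θ), z = z, and dV = r dr dθ dz.

The integrand becomes 24z, so

    ∭_E (24z) dV = ∫_{0}^{2π} ∫_{0}^{1} ∫_{0}^{1} (24z) · r dz dr dθ.

Inner (z): 12r.
Middle (r from 0 to 1): 6.
Outer (θ): 12π.

Therefore the triple integral equals 12π.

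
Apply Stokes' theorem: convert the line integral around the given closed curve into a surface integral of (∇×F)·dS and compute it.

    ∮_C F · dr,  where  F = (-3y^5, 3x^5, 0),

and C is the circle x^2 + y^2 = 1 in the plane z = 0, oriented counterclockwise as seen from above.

Let S be the flat disk x^2 + y^2 ≤ 1 in the plane z = 0, with upward unit normal n̂ = ẑ. By Stokes' theorem,

    ∮_C F · dr = ∬_S (∇ × F) · n̂ dS = ∬_D (curl F)_z dA,

where D is the disk x^2 + y^2 ≤ 1.

Compute the curl of F = (-3y^5, 3x^5, 0):
    (∇ × F)_x = ∂F_z/∂y - ∂F_y/∂z = 0,
    (∇ × F)_y = ∂F_x/∂z - ∂F_z/∂x = 0,
    (∇ × F)_z = ∂F_y/∂x - ∂F_x/∂y = 15x^4 + 15y^4.

On z = 0, (curl F)_z = 15x^4 + 15y^4.

Convert to polar (x = r cos θ, y = r sin θ, dA = r dr dθ); the integrand becomes 15r^4(sin(θ)^4 + cos(θ)^4), so

    ∬_D (curl F)_z dA = ∫_0^{2π} ∫_0^{1} (15r^4(sin(θ)^4 + cos(θ)^4)) · r dr dθ.

Inner (r from 0 to 1): 5sin(θ)^4/2 + 5cos(θ)^4/2.
Outer (θ from 0 to 2π): 15π/4.

Therefore ∮_C F · dr = 15π/4.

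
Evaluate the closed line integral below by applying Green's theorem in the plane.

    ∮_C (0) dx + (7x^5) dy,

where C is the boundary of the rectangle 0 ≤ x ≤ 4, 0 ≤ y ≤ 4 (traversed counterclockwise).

Green's theorem converts the closed line integral into a double integral over the enclosed region D:

    ∮_C P dx + Q dy = ∬_D (∂Q/∂x - ∂P/∂y) dA.

Here P = 0, Q = 7x^5, so

    ∂Q/∂x = 35x^4,    ∂P/∂y = 0,
    ∂Q/∂x - ∂P/∂y = 35x^4.

D is the region 0 ≤ x ≤ 4, 0 ≤ y ≤ 4. Evaluating the double integral:

    ∬_D (35x^4) dA = ∫_0^{4} ∫_0^{4} (35x^4) dy dx.

Inner (y from 0 to 4): 140x^4.
Outer (x from 0 to 4): 28672.

Therefore ∮_C P dx + Q dy = 28672.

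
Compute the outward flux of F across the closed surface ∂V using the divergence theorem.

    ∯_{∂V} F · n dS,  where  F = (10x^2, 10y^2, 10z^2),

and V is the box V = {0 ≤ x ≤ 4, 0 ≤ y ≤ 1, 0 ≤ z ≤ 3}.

By the divergence theorem,

    ∯_{∂V} F · n dS = ∭_V (∇ · F) dV.

Compute the divergence:
    ∇ · F = ∂F_x/∂x + ∂F_y/∂y + ∂F_z/∂z = 20x + 20y + 20z.

V is a rectangular box, so dV = dx dy dz with 0 ≤ x ≤ 4, 0 ≤ y ≤ 1, 0 ≤ z ≤ 3.

Integrate (20x + 20y + 20z) over V as an iterated integral:

    ∭_V (∇·F) dV = ∫_0^{4} ∫_0^{1} ∫_0^{3} (20x + 20y + 20z) dz dy dx.

Inner (z from 0 to 3): 60x + 60y + 90.
Middle (y from 0 to 1): 60x + 120.
Outer (x from 0 to 4): 960.

Therefore ∯_{∂V} F · n dS = 960.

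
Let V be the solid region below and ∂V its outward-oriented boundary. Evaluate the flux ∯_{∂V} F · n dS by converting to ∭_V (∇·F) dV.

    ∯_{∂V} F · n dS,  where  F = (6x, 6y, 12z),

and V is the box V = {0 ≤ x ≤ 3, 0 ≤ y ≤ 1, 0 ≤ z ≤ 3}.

By the divergence theorem,

    ∯_{∂V} F · n dS = ∭_V (∇ · F) dV.

Compute the divergence:
    ∇ · F = ∂F_x/∂x + ∂F_y/∂y + ∂F_z/∂z = 6 + 6 + 12 = 24.

V is a rectangular box, so dV = dx dy dz with 0 ≤ x ≤ 3, 0 ≤ y ≤ 1, 0 ≤ z ≤ 3.

Integrate (24) over V as an iterated integral:

    ∭_V (∇·F) dV = ∫_0^{3} ∫_0^{1} ∫_0^{3} (24) dz dy dx.

Inner (z from 0 to 3): 72.
Middle (y from 0 to 1): 72.
Outer (x from 0 to 3): 216.

Therefore ∯_{∂V} F · n dS = 216.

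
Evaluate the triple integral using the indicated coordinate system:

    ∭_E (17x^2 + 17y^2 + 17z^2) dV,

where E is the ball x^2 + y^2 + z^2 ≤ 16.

In spherical coordinates, x = ρ sin(φ) cos(θ), y = ρ sin(φ) sin(θ), z = ρ cos(φ), and dV = ρ^2 sin(φ) dρ dφ dθ.

The integrand becomes 17ρ^2, so

    ∭_E (17x^2 + 17y^2 + 17z^2) dV = ∫_{0}^{2π} ∫_{0}^{π} ∫_{0}^{4} (17ρ^2) · ρ^2 sin(φ) dρ dφ dθ.

Inner (ρ): 17408sin(φ)/5.
Middle (φ): 34816/5.
Outer (θ): 69632π/5.

Therefore the triple integral equals 69632π/5.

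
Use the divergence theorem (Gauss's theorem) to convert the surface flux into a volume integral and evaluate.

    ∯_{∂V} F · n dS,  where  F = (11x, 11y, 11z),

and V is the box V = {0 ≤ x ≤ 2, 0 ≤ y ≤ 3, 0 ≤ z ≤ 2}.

By the divergence theorem,

    ∯_{∂V} F · n dS = ∭_V (∇ · F) dV.

Compute the divergence:
    ∇ · F = ∂F_x/∂x + ∂F_y/∂y + ∂F_z/∂z = 11 + 11 + 11 = 33.

V is a rectangular box, so dV = dx dy dz with 0 ≤ x ≤ 2, 0 ≤ y ≤ 3, 0 ≤ z ≤ 2.

Integrate (33) over V as an iterated integral:

    ∭_V (∇·F) dV = ∫_0^{2} ∫_0^{3} ∫_0^{2} (33) dz dy dx.

Inner (z from 0 to 2): 66.
Middle (y from 0 to 3): 198.
Outer (x from 0 to 2): 396.

Therefore ∯_{∂V} F · n dS = 396.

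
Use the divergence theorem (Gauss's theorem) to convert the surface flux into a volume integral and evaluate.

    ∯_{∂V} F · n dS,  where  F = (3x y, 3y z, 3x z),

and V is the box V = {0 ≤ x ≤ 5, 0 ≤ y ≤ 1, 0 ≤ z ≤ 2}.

By the divergence theorem,

    ∯_{∂V} F · n dS = ∭_V (∇ · F) dV.

Compute the divergence:
    ∇ · F = ∂F_x/∂x + ∂F_y/∂y + ∂F_z/∂z = 3y + 3z + 3x = 3x + 3y + 3z.

V is a rectangular box, so dV = dx dy dz with 0 ≤ x ≤ 5, 0 ≤ y ≤ 1, 0 ≤ z ≤ 2.

Integrate (3x + 3y + 3z) over V as an iterated integral:

    ∭_V (∇·F) dV = ∫_0^{5} ∫_0^{1} ∫_0^{2} (3x + 3y + 3z) dz dy dx.

Inner (z from 0 to 2): 6x + 6y + 6.
Middle (y from 0 to 1): 6x + 9.
Outer (x from 0 to 5): 120.

Therefore ∯_{∂V} F · n dS = 120.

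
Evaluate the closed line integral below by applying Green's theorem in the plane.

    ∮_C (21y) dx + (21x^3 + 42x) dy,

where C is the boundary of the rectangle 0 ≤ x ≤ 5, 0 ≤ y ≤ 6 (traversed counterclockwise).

Green's theorem converts the closed line integral into a double integral over the enclosed region D:

    ∮_C P dx + Q dy = ∬_D (∂Q/∂x - ∂P/∂y) dA.

Here P = 21y, Q = 21x^3 + 42x, so

    ∂Q/∂x = 63x^2 + 42,    ∂P/∂y = 21,
    ∂Q/∂x - ∂P/∂y = 63x^2 + 21.

D is the region 0 ≤ x ≤ 5, 0 ≤ y ≤ 6. Evaluating the double integral:

    ∬_D (63x^2 + 21) dA = ∫_0^{5} ∫_0^{6} (63x^2 + 21) dy dx.

Inner (y from 0 to 6): 378x^2 + 126.
Outer (x from 0 to 5): 16380.

Therefore ∮_C P dx + Q dy = 16380.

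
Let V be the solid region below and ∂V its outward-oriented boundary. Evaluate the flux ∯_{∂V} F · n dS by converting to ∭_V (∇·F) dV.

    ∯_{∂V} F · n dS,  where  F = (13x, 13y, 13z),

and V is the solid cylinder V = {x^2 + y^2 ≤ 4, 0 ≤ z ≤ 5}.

By the divergence theorem,

    ∯_{∂V} F · n dS = ∭_V (∇ · F) dV.

Compute the divergence:
    ∇ · F = ∂F_x/∂x + ∂F_y/∂y + ∂F_z/∂z = 13 + 13 + 13 = 39.

In cylindrical coordinates, x = r cos(θ), y = r sin(θ), z = z, dV = r dr dθ dz, with 0 ≤ r ≤ 2, 0 ≤ θ ≤ 2π, 0 ≤ z ≤ 5.

The integrand, after substitution and multiplying by the volume element, becomes (39) · r, so

    ∭_V (∇·F) dV = ∫_0^{2π} ∫_0^{2} ∫_0^{5} (39) · r dz dr dθ.

Inner (z from 0 to 5): 195r.
Middle (r from 0 to 2): 390.
Outer (θ from 0 to 2π): 780π.

Therefore ∯_{∂V} F · n dS = 780π.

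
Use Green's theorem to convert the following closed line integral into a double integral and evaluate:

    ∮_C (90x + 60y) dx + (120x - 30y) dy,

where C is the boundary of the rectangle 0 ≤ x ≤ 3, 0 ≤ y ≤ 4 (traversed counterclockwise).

Green's theorem converts the closed line integral into a double integral over the enclosed region D:

    ∮_C P dx + Q dy = ∬_D (∂Q/∂x - ∂P/∂y) dA.

Here P = 90x + 60y, Q = 120x - 30y, so

    ∂Q/∂x = 120,    ∂P/∂y = 60,
    ∂Q/∂x - ∂P/∂y = 60.

D is the region 0 ≤ x ≤ 3, 0 ≤ y ≤ 4. Evaluating the double integral:

    ∬_D (60) dA = ∫_0^{3} ∫_0^{4} (60) dy dx.

Inner (y from 0 to 4): 240.
Outer (x from 0 to 3): 720.

Therefore ∮_C P dx + Q dy = 720.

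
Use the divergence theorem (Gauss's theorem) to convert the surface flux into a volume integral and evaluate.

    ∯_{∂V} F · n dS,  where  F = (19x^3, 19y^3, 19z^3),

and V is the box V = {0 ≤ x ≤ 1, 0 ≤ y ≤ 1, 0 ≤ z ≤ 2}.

By the divergence theorem,

    ∯_{∂V} F · n dS = ∭_V (∇ · F) dV.

Compute the divergence:
    ∇ · F = ∂F_x/∂x + ∂F_y/∂y + ∂F_z/∂z = 57x^2 + 57y^2 + 57z^2.

V is a rectangular box, so dV = dx dy dz with 0 ≤ x ≤ 1, 0 ≤ y ≤ 1, 0 ≤ z ≤ 2.

Integrate (57x^2 + 57y^2 + 57z^2) over V as an iterated integral:

    ∭_V (∇·F) dV = ∫_0^{1} ∫_0^{1} ∫_0^{2} (57x^2 + 57y^2 + 57z^2) dz dy dx.

Inner (z from 0 to 2): 114x^2 + 114y^2 + 152.
Middle (y from 0 to 1): 114x^2 + 190.
Outer (x from 0 to 1): 228.

Therefore ∯_{∂V} F · n dS = 228.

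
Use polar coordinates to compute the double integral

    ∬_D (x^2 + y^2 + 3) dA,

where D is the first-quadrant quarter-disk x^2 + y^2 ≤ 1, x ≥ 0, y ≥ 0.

The region D is 0 ≤ r ≤ 1, 0 ≤ θ ≤ π/2 in polar coordinates, where x = r cos(θ), y = r sin(θ), and dA = r dr dθ.

Under the substitution, the integrand becomes r^2 + 3, so

    ∬_D (x^2 + y^2 + 3) dA = ∫_{0}^{π/2} ∫_{0}^{1} (r^2 + 3) · r dr dθ.

Inner integral (in r): ∫_{0}^{1} (r^2 + 3) · r dr = 7/4.

Outer integral (in θ): ∫_{0}^{π/2} (7/4) dθ = 7π/8.

Therefore ∬_D (x^2 + y^2 + 3) dA = 7π/8.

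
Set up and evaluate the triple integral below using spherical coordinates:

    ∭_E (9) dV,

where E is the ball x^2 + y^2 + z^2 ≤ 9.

In spherical coordinates, x = ρ sin(φ) cos(θ), y = ρ sin(φ) sin(θ), z = ρ cos(φ), and dV = ρ^2 sin(φ) dρ dφ dθ.

The integrand becomes 9, so

    ∭_E (9) dV = ∫_{0}^{2π} ∫_{0}^{π} ∫_{0}^{3} (9) · ρ^2 sin(φ) dρ dφ dθ.

Inner (ρ): 81sin(φ).
Middle (φ): 162.
Outer (θ): 324π.

Therefore the triple integral equals 324π.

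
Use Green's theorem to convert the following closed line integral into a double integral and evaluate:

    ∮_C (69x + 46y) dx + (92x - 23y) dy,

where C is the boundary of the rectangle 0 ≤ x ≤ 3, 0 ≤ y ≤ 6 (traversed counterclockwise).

Green's theorem converts the closed line integral into a double integral over the enclosed region D:

    ∮_C P dx + Q dy = ∬_D (∂Q/∂x - ∂P/∂y) dA.

Here P = 69x + 46y, Q = 92x - 23y, so

    ∂Q/∂x = 92,    ∂P/∂y = 46,
    ∂Q/∂x - ∂P/∂y = 46.

D is the region 0 ≤ x ≤ 3, 0 ≤ y ≤ 6. Evaluating the double integral:

    ∬_D (46) dA = ∫_0^{3} ∫_0^{6} (46) dy dx.

Inner (y from 0 to 6): 276.
Outer (x from 0 to 3): 828.

Therefore ∮_C P dx + Q dy = 828.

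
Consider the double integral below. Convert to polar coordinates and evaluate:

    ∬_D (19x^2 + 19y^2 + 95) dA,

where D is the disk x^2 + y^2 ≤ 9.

The region D is 0 ≤ r ≤ 3, 0 ≤ θ ≤ 2π in polar coordinates, where x = r cos(θ), y = r sin(θ), and dA = r dr dθ.

Under the substitution, the integrand becomes 19r^2 + 95, so

    ∬_D (19x^2 + 19y^2 + 95) dA = ∫_{0}^{2π} ∫_{0}^{3} (19r^2 + 95) · r dr dθ.

Inner integral (in r): ∫_{0}^{3} (19r^2 + 95) · r dr = 3249/4.

Outer integral (in θ): ∫_{0}^{2π} (3249/4) dθ = 3249π/2.

Therefore ∬_D (19x^2 + 19y^2 + 95) dA = 3249π/2.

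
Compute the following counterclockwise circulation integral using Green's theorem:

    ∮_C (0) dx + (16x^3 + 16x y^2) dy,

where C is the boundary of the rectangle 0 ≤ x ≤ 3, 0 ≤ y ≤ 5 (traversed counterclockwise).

Green's theorem converts the closed line integral into a double integral over the enclosed region D:

    ∮_C P dx + Q dy = ∬_D (∂Q/∂x - ∂P/∂y) dA.

Here P = 0, Q = 16x^3 + 16x y^2, so

    ∂Q/∂x = 48x^2 + 16y^2,    ∂P/∂y = 0,
    ∂Q/∂x - ∂P/∂y = 48x^2 + 16y^2.

D is the region 0 ≤ x ≤ 3, 0 ≤ y ≤ 5. Evaluating the double integral:

    ∬_D (48x^2 + 16y^2) dA = ∫_0^{3} ∫_0^{5} (48x^2 + 16y^2) dy dx.

Inner (y from 0 to 5): 240x^2 + 2000/3.
Outer (x from 0 to 3): 4160.

Therefore ∮_C P dx + Q dy = 4160.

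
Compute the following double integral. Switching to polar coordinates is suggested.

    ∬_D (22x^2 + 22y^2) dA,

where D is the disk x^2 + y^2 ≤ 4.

The region D is 0 ≤ r ≤ 2, 0 ≤ θ ≤ 2π in polar coordinates, where x = r cos(θ), y = r sin(θ), and dA = r dr dθ.

Under the substitution, the integrand becomes 22r^2, so

    ∬_D (22x^2 + 22y^2) dA = ∫_{0}^{2π} ∫_{0}^{2} (22r^2) · r dr dθ.

Inner integral (in r): ∫_{0}^{2} (22r^2) · r dr = 88.

Outer integral (in θ): ∫_{0}^{2π} (88) dθ = 176π.

Therefore ∬_D (22x^2 + 22y^2) dA = 176π.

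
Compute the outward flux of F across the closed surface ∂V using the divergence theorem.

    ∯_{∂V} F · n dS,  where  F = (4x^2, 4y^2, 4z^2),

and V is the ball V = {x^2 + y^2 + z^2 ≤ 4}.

By the divergence theorem,

    ∯_{∂V} F · n dS = ∭_V (∇ · F) dV.

Compute the divergence:
    ∇ · F = ∂F_x/∂x + ∂F_y/∂y + ∂F_z/∂z = 8x + 8y + 8z.

In spherical coordinates, x = ρ sin(φ) cos(θ), y = ρ sin(φ) sin(θ), z = ρ cos(φ), dV = ρ^2 sin(φ) dρ dφ dθ, with 0 ≤ ρ ≤ 2, 0 ≤ φ ≤ π, 0 ≤ θ ≤ 2π.

The integrand, after substitution and multiplying by the volume element, becomes (8ρ (sqrt(2)sin(φ)sin(θ + π/4) + cos(φ))) · ρ^2 sin(φ), so

    ∭_V (∇·F) dV = ∫_0^{2π} ∫_0^{π} ∫_0^{2} (8ρ (sqrt(2)sin(φ)sin(θ + π/4) + cos(φ))) · ρ^2 sin(φ) dρ dφ dθ.

Inner (ρ from 0 to 2): 32(sqrt(2)sin(φ)sin(θ + π/4) + cos(φ))sin(φ).
Middle (φ from 0 to π): 16sqrt(2)π sin(θ + π/4).
Outer (θ from 0 to 2π): 0.

Therefore ∯_{∂V} F · n dS = 0.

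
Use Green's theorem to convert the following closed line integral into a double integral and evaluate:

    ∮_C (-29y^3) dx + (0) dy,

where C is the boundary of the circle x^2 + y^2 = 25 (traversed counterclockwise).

Green's theorem converts the closed line integral into a double integral over the enclosed region D:

    ∮_C P dx + Q dy = ∬_D (∂Q/∂x - ∂P/∂y) dA.

Here P = -29y^3, Q = 0, so

    ∂Q/∂x = 0,    ∂P/∂y = -87y^2,
    ∂Q/∂x - ∂P/∂y = 87y^2.

D is the region x^2 + y^2 ≤ 25. Evaluating the double integral:

In polar coordinates (x = r cos θ, y = r sin θ, dA = r dr dθ) the integrand becomes 87r^2sin(θ)^2, so

    ∬_D (87y^2) dA = ∫_0^{2π} ∫_0^{5} (87r^2sin(θ)^2) · r dr dθ.

Inner (r from 0 to 5): 54375sin(θ)^2/4.
Outer (θ from 0 to 2π): 54375π/4.

Therefore ∮_C P dx + Q dy = 54375π/4.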